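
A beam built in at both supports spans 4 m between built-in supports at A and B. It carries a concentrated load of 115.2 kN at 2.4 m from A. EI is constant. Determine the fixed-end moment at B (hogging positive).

Release both end moments; the primary structure is a simply-supported span AB with redundants M_A and M_B.
On the primary (simply-supported) span, the end slopes from the loading are:
  at A: point load 115.2 at a = 2.4: Pab(L + b)/(6LEI) = 103.2/EI
  at B: point load 115.2 at a = 2.4: Pab(L + a)/(6LEI) = 118/EI
  θ_A0 = 103.2/EI,  θ_B0 = 118/EI
Flexibility coefficients: a unit moment at one end gives L/(3EI) there and L/(6EI) at the far end, so f₁₁ = f₂₂ = 1.333/EI and f₁₂ = f₂₁ = 0.6667/EI.
Compatibility — zero rotation at each built-in end:
  1.333 M_A + 0.6667 M_B = 103.2
  0.6667 M_A + 1.333 M_B = 118
Solving the pair gives M_A = 44.24 kN·m and M_B = 66.36 kN·m (hogging).

M_B = 66.36 kN·m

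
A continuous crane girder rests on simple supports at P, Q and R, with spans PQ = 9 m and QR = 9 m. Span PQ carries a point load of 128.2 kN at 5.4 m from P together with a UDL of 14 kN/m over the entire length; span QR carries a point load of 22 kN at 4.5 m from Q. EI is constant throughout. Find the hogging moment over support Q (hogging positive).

M_Q = 200.2 kN·m

Insert a hinge at Q; M_Q is the redundant, and each span becomes simply supported.
Rotations at Q on the released spans (each span's end-slope, ×1/EI):
  span PQ: point load 128.2 at a = 5.4: Pab(L + a)/(6LEI) = 664.6/EI
  span PQ: UDL 14: wL³/(24EI) = 425.2/EI
  span QR: point load 22 at a = 4.5: Pab(L + b)/(6LEI) = 111.4/EI
  relative rotation θ_0 = (1090 + 111.4)/EI = 1201/EI
A unit hogging moment at Q produces rotation L₁/(3EI) + L₂/(3EI) = 6/EI.
Slope continuity at Q: θ_0 = M_Q·6/EI, so M_Q = 1201/6 = 200.2 kN·m (hogging).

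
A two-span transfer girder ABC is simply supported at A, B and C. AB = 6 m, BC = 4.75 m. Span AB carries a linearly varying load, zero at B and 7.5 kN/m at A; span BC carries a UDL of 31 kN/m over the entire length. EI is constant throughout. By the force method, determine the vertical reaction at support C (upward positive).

R_C = 63.64 kN

Take M_B as the redundant. Released structure: two simple spans AB and BC with a hinge at B.
End slopes at the hinge B, treating each span as simply supported:
  span AB: triangular load, peak 7.5: 7w₀L³/(360EI) = 31.5/EI
  span BC: UDL 31: wL³/(24EI) = 138.4/EI
  relative rotation θ_0 = (31.5 + 138.4)/EI = 169.9/EI
A unit hogging moment at B produces rotation L₁/(3EI) + L₂/(3EI) = 3.583/EI.
Slope continuity at B: θ_0 = M_B·3.583/EI, so M_B = 169.9/3.583 = 47.42 kN·m (hogging).
Span BC, ΣM about C: R_B^{BC}·4.75 = 349.7 + 47.42, so R_B^{BC} = 83.61 kN and R_C = 147.2 − 83.61 = 63.64 kN.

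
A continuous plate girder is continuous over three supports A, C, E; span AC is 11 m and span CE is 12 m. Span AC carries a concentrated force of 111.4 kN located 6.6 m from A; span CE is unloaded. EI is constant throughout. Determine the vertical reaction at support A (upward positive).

R_A = 34.33 kN

Insert a hinge at C; M_C is the redundant, and each span becomes simply supported.
Discontinuity in slope at C on the released structure — sum the simple-span end rotations:
  span AC: point load 111.4 at a = 6.6: Pab(L + a)/(6LEI) = 862.7/EI
  relative rotation θ_0 = (862.7 + 0)/EI = 862.7/EI
A unit hogging moment at C produces rotation L₁/(3EI) + L₂/(3EI) = 7.667/EI.
Compatibility: M_C·(L₁+L₂)/(3EI) = θ_0, giving M_C = 112.5 kN·m (hogging).
Span AC, ΣM about A with M_C applied at C: R_C^{AC}·11 = 735.2 + 112.5, so R_C^{AC} = 77.07 kN and R_A = 111.4 − 77.07 = 34.33 kN.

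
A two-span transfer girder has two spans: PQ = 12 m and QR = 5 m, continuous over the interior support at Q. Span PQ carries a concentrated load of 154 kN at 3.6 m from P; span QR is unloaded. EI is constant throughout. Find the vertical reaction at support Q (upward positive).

Insert a hinge at Q; M_Q is the redundant, and each span becomes simply supported.
Rotations at Q on the released spans (each span's end-slope, ×1/EI):
  span PQ: point load 154 at a = 3.6: Pab(L + a)/(6LEI) = 1009/EI
  relative rotation θ_0 = (1009 + 0)/EI = 1009/EI
A unit hogging moment at Q produces rotation L₁/(3EI) + L₂/(3EI) = 5.667/EI.
Slope continuity at Q: θ_0 = M_Q·5.667/EI, so M_Q = 1009/5.667 = 178.1 kN·m (hogging).
Span PQ, ΣM about P with M_Q applied at Q: R_Q^{PQ}·12 = 554.4 + 178.1, so R_Q^{PQ} = 61.04 kN and R_P = 154 − 61.04 = 92.96 kN.
Span QR, ΣM about R: R_Q^{QR}·5 = 0 + 178.1, so R_Q^{QR} = 35.61 kN and R_R = 0 − 35.61 = -35.61 kN.
R_Q = 61.04 + 35.61 = 96.65 kN.

R_Q = 96.65 kN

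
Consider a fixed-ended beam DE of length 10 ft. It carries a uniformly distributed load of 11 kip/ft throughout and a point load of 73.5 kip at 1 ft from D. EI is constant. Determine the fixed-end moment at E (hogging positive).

M_E = 98.28 kip·ft

Release both end moments; the primary structure is a simply-supported span DE with redundants M_D and M_E.
End rotations of the released simple span under the applied load (×1/EI):
  at D: UDL 11: wL³/(24EI) = 458.3/EI
  at E: UDL 11: wL³/(24EI) = 458.3/EI
  at D: point load 73.5 at a = 1: Pab(L + b)/(6LEI) = 209.5/EI
  at E: point load 73.5 at a = 1: Pab(L + a)/(6LEI) = 121.3/EI
  θ_D0 = 667.8/EI,  θ_E0 = 579.6/EI
Flexibility coefficients: a unit moment at one end gives L/(3EI) there and L/(6EI) at the far end, so f₁₁ = f₂₂ = 3.333/EI and f₁₂ = f₂₁ = 1.667/EI.
Compatibility — zero rotation at each built-in end:
  3.333 M_D + 1.667 M_E = 667.8
  1.667 M_D + 3.333 M_E = 579.6
Solving the pair gives M_D = 151.2 kip·ft and M_E = 98.28 kip·ft (hogging).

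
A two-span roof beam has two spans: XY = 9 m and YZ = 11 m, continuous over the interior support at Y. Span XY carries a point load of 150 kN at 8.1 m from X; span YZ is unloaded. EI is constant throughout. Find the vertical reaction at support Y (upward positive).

R_Y = 145.5 kN

Insert a hinge at Y; M_Y is the redundant, and each span becomes simply supported.
Discontinuity in slope at Y on the released structure — sum the simple-span end rotations:
  span XY: point load 150 at a = 8.1: Pab(L + a)/(6LEI) = 346.3/EI
  relative rotation θ_0 = (346.3 + 0)/EI = 346.3/EI
A unit hogging moment at Y produces rotation L₁/(3EI) + L₂/(3EI) = 6.667/EI.
Slope continuity at Y: θ_0 = M_Y·6.667/EI, so M_Y = 346.3/6.667 = 51.94 kN·m (hogging).
Span XY, ΣM about X with M_Y applied at Y: R_Y^{XY}·9 = 1215 + 51.94, so R_Y^{XY} = 140.8 kN and R_X = 150 − 140.8 = 9.229 kN.
Span YZ, ΣM about Z: R_Y^{YZ}·11 = 0 + 51.94, so R_Y^{YZ} = 4.722 kN and R_Z = 0 − 4.722 = -4.722 kN.
R_Y = 140.8 + 4.722 = 145.5 kN.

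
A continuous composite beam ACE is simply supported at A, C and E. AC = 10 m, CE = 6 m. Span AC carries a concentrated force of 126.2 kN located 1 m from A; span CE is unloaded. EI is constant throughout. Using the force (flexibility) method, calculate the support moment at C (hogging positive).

Insert a hinge at C; M_C is the redundant, and each span becomes simply supported.
Rotations at C on the released spans (each span's end-slope, ×1/EI):
  span AC: point load 126.2 at a = 1: Pab(L + a)/(6LEI) = 208.2/EI
  relative rotation θ_0 = (208.2 + 0)/EI = 208.2/EI
A unit hogging moment at C produces rotation L₁/(3EI) + L₂/(3EI) = 5.333/EI.
Slope continuity at C: θ_0 = M_C·5.333/EI, so M_C = 208.2/5.333 = 39.04 kN·m (hogging).

M_C = 39.04 kN·m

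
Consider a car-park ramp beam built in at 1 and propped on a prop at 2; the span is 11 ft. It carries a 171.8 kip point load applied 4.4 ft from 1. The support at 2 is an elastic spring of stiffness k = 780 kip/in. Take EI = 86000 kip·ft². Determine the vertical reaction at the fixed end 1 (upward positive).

Choose R_2 as the redundant. The primary structure is the cantilever fixed at 1.
Downward deflection at the released point 2 due to the loads:
  point load 171.8 at a = 4.4: Pa²(3L − a)/(6EI) = 15854/EI
Flexibility coefficient — unit upward force at 2: δ_{22} = L³/(3EI) = 443.7/EI.
With EI = 86000 kip·ft²: δ_0 = 0.18435 ft and δ_{22} = 0.005159 ft/kip.
Compatibility — the spring shortens by R_2/k under the reaction it provides: δ_0 − R_2·δ_{22} = R_2/k. With 1/k = 1/(780×12) ft/kip = 0.000107 ft/kip, R_2 = δ_0 / (δ_{22} + 1/k) = 0.18435 / (0.005159 + 0.000107) = 35.01 kip.
Vertical equilibrium: R_1 = ΣP − R_2 = 171.8 − 35.01 = 136.8 kip.

R_1 = 136.8 kip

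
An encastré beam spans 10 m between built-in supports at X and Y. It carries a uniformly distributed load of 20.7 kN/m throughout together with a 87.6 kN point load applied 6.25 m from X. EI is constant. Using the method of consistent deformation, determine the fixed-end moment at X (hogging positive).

M_X = 249.5 kN·m

Release both end moments; the primary structure is a simply-supported span XY with redundants M_X and M_Y.
End rotations of the released simple span under the applied load (×1/EI):
  at X: UDL 20.7: wL³/(24EI) = 862.5/EI
  at Y: UDL 20.7: wL³/(24EI) = 862.5/EI
  at X: point load 87.6 at a = 6.25: Pab(L + b)/(6LEI) = 470.5/EI
  at Y: point load 87.6 at a = 6.25: Pab(L + a)/(6LEI) = 556.1/EI
  θ_X0 = 1333/EI,  θ_Y0 = 1419/EI
Flexibility coefficients: a unit moment at one end gives L/(3EI) there and L/(6EI) at the far end, so f₁₁ = f₂₂ = 3.333/EI and f₁₂ = f₂₁ = 1.667/EI.
Compatibility — zero rotation at each built-in end:
  3.333 M_X + 1.667 M_Y = 1333
  1.667 M_X + 3.333 M_Y = 1419
Solving the pair gives M_X = 249.5 kN·m and M_Y = 300.8 kN·m (hogging).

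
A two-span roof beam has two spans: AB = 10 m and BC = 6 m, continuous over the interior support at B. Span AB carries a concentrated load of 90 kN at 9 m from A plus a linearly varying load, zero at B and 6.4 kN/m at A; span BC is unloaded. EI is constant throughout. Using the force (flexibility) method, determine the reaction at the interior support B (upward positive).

R_B = 110.7 kN

Insert a hinge at B; M_B is the redundant, and each span becomes simply supported.
End slopes at the hinge B, treating each span as simply supported:
  span AB: point load 90 at a = 9: Pab(L + a)/(6LEI) = 256.5/EI
  span AB: triangular load, peak 6.4: 7w₀L³/(360EI) = 124.4/EI
  relative rotation θ_0 = (380.9 + 0)/EI = 380.9/EI
A unit hogging moment at B produces rotation L₁/(3EI) + L₂/(3EI) = 5.333/EI.
Slope continuity at B: θ_0 = M_B·5.333/EI, so M_B = 380.9/5.333 = 71.43 kN·m (hogging).
Span AB, ΣM about A with M_B applied at B: R_B^{AB}·10 = 916.7 + 71.43, so R_B^{AB} = 98.81 kN and R_A = 122 − 98.81 = 23.19 kN.
Span BC, ΣM about C: R_B^{BC}·6 = 0 + 71.43, so R_B^{BC} = 11.9 kN and R_C = 0 − 11.9 = -11.9 kN.
R_B = 98.81 + 11.9 = 110.7 kN.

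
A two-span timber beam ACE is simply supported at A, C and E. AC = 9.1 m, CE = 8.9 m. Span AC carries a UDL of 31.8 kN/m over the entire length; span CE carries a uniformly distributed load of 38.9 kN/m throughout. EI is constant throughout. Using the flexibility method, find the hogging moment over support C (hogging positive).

M_C = 356.9 kN·m

Take M_C as the redundant. Released structure: two simple spans AC and CE with a hinge at C.
Discontinuity in slope at C on the released structure — sum the simple-span end rotations:
  span AC: UDL 31.8: wL³/(24EI) = 998.5/EI
  span CE: UDL 38.9: wL³/(24EI) = 1143/EI
  relative rotation θ_0 = (998.5 + 1143)/EI = 2141/EI
A unit hogging moment at C produces rotation L₁/(3EI) + L₂/(3EI) = 6/EI.
Compatibility: M_C·(L₁+L₂)/(3EI) = θ_0, giving M_C = 356.9 kN·m (hogging).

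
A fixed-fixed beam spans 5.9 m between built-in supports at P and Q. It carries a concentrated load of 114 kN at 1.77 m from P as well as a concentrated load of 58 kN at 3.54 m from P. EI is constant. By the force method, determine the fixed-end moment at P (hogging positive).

M_P = 131.7 kN·m

Release both end moments; the primary structure is a simply-supported span PQ with redundants M_P and M_Q.
On the primary (simply-supported) span, the end slopes from the loading are:
  at P: point load 114 at a = 1.77: Pab(L + b)/(6LEI) = 236.1/EI
  at Q: point load 114 at a = 1.77: Pab(L + a)/(6LEI) = 180.6/EI
  at P: point load 58 at a = 3.54: Pab(L + b)/(6LEI) = 113.1/EI
  at Q: point load 58 at a = 3.54: Pab(L + a)/(6LEI) = 129.2/EI
  θ_P0 = 349.2/EI,  θ_Q0 = 309.8/EI
Flexibility coefficients: a unit moment at one end gives L/(3EI) there and L/(6EI) at the far end, so f₁₁ = f₂₂ = 1.967/EI and f₁₂ = f₂₁ = 0.9833/EI.
Compatibility — zero rotation at each built-in end:
  1.967 M_P + 0.9833 M_Q = 349.2
  0.9833 M_P + 1.967 M_Q = 309.8
Solving the pair gives M_P = 131.7 kN·m and M_Q = 91.65 kN·m (hogging).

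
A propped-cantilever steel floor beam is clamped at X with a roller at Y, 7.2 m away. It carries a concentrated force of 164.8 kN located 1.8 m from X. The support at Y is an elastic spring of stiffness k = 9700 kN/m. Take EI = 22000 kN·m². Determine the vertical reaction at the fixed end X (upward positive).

R_X = 150.9 kN

Release the roller at Y. Primary structure: cantilever fixed at X.
Primary-structure tip deflection at Y by superposition:
  point load 164.8 at a = 1.8: Pa²(3L − a)/(6EI) = 1762/EI
Tip deflection under a unit load at Y: L³/(3EI) = 124.4/EI.
With EI = 22000 kN·m²: δ_0 = 0.080093 m and δ_{YY} = 0.005655 m/kN.
Compatibility — the spring shortens by R_Y/k under the reaction it provides: δ_0 − R_Y·δ_{YY} = R_Y/k. With 1/k = 0.000103 m/kN, R_Y = δ_0 / (δ_{YY} + 1/k) = 0.080093 / (0.005655 + 0.000103) = 13.91 kN.
Vertical equilibrium: R_X = ΣP − R_Y = 164.8 − 13.91 = 150.9 kN.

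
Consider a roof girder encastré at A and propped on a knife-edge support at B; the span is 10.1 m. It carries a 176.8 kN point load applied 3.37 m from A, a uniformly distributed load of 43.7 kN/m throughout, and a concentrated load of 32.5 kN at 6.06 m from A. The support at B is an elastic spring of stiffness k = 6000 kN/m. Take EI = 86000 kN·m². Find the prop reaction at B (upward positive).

Choose R_B as the redundant. The primary structure is the cantilever fixed at A.
Free-end deflection of the primary structure under the applied loading (downward +):
  point load 176.8 at a = 3.37: Pa²(3L − a)/(6EI) = 9012/EI
  UDL 43.7: wL⁴/(8EI) = 56843/EI
  point load 32.5 at a = 6.06: Pa²(3L − a)/(6EI) = 4822/EI
  δ_0 = 70677/EI
Flexibility coefficient — unit upward force at B: δ_{BB} = L³/(3EI) = 343.4/EI.
With EI = 86000 kN·m²: δ_0 = 0.82182 m and δ_{BB} = 0.003993 m/kN.
Compatibility — the spring shortens by R_B/k under the reaction it provides: δ_0 − R_B·δ_{BB} = R_B/k. With 1/k = 0.000167 m/kN, R_B = δ_0 / (δ_{BB} + 1/k) = 0.82182 / (0.003993 + 0.000167) = 197.6 kN.

R_B = 197.6 kN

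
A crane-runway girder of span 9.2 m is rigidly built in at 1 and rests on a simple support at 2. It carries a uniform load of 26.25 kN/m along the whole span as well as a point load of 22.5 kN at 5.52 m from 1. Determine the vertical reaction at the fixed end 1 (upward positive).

Choose R_2 as the redundant. The primary structure is the cantilever fixed at 1.
Downward deflection at the released point 2 due to the loads:
  UDL 26.25: wL⁴/(8EI) = 23507/EI
  point load 22.5 at a = 5.52: Pa²(3L − a)/(6EI) = 2523/EI
  δ_0 = 26030/EI
Flexibility coefficient — unit upward force at 2: δ_{22} = L³/(3EI) = 259.6/EI.
Compatibility at 2: δ_0 − R_2·δ_{22} = 0, so R_2 = 26030/259.6 = 100.3 kN.
Vertical equilibrium: R_1 = ΣP − R_2 = 264 − 100.3 = 163.7 kN.

R_1 = 163.7 kN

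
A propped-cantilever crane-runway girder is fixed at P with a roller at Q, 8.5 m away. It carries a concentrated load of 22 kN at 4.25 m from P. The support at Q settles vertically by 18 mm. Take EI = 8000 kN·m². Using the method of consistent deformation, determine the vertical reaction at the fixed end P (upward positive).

Remove the prop at Q; the released (primary) structure is a cantilever built in at P.
Free-end deflection of the primary structure under the applied loading (downward +):
  point load 22 at a = 4.25: Pa²(3L − a)/(6EI) = 1407/EI
Tip deflection under a unit load at Q: L³/(3EI) = 204.7/EI.
With EI = 8000 kN·m²: δ_0 = 0.17592 m and δ_{QQ} = 0.025589 m/kN.
Compatibility — the beam at Q must follow the support down by 0.018 m: δ_0 − R_Q·δ_{QQ} = 0.018, so R_Q = (0.17592 − 0.018)/0.025589 = 6.172 kN.
Vertical equilibrium: R_P = ΣP − R_Q = 22 − 6.172 = 15.83 kN.

R_P = 15.83 kN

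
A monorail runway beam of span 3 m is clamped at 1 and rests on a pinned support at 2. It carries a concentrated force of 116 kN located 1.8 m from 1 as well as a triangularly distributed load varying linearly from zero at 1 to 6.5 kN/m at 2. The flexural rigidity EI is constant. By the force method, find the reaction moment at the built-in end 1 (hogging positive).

M_1 = 61.88 kN·m

Remove the prop at 2; the released (primary) structure is a cantilever built in at 1.
Downward deflection at the released point 2 due to the loads:
  point load 116 at a = 1.8: Pa²(3L − a)/(6EI) = 451/EI
  triangular load, peak 6.5 at the free end: 11w₀L⁴/(120EI) = 48.26/EI
  δ_0 = 499.3/EI
Flexibility coefficient — unit upward force at 2: δ_{22} = L³/(3EI) = 9/EI.
The prop prevents deflection at 2: R_2 = δ_0/δ_{22} = 499.3/9 = 55.47 kN.
Moment equilibrium about 1: M_1 = Σ(load moments about 1) − R_2·L = 228.3 − 55.47×3 = 61.88 kN·m.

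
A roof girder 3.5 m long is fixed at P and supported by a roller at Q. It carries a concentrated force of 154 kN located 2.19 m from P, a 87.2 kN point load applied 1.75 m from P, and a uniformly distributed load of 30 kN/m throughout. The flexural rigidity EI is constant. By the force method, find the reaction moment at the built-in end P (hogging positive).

M_P = 189.9 kN·m

Release the roller at Q. Primary structure: cantilever fixed at P.
Primary-structure tip deflection at Q by superposition:
  point load 154 at a = 2.19: Pa²(3L − a)/(6EI) = 1023/EI
  point load 87.2 at a = 1.75: Pa²(3L − a)/(6EI) = 389.4/EI
  UDL 30: wL⁴/(8EI) = 562.7/EI
  δ_0 = 1975/EI
Flexibility coefficient — unit upward force at Q: δ_{QQ} = L³/(3EI) = 14.29/EI.
Compatibility at Q: δ_0 − R_Q·δ_{QQ} = 0, so R_Q = 1975/14.29 = 138.2 kN.
Moment equilibrium about P: M_P = Σ(load moments about P) − R_Q·L = 673.6 − 138.2×3.5 = 189.9 kN·m.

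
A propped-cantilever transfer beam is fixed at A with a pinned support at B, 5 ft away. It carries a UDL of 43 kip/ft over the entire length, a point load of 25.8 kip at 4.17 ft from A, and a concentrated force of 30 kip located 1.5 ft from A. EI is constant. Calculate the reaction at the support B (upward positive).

Remove the prop at B; the released (primary) structure is a cantilever built in at A.
Primary-structure tip deflection at B by superposition:
  UDL 43: wL⁴/(8EI) = 3359/EI
  point load 25.8 at a = 4.17: Pa²(3L − a)/(6EI) = 809.8/EI
  point load 30 at a = 1.5: Pa²(3L − a)/(6EI) = 151.9/EI
  δ_0 = 4321/EI
Tip deflection under a unit load at B: L³/(3EI) = 41.67/EI.
The prop prevents deflection at B: R_B = δ_0/δ_{BB} = 4321/41.67 = 103.7 kip.

R_B = 103.7 kip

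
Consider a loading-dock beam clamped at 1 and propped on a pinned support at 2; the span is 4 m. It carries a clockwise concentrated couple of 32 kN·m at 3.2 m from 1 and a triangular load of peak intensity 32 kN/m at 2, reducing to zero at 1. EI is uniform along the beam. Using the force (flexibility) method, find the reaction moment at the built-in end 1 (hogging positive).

M_1 = 15.79 kN·m

Remove the prop at 2; the released (primary) structure is a cantilever built in at 1.
Downward deflection at the released point 2 due to the loads:
  clockwise couple 32 at a = 3.2: M₀a(2L − a)/(2EI) = 245.8/EI
  triangular load, peak 32 at the free end: 11w₀L⁴/(120EI) = 750.9/EI
  δ_0 = 996.7/EI
Tip deflection under a unit load at 2: L³/(3EI) = 21.33/EI.
The prop prevents deflection at 2: R_2 = δ_0/δ_{22} = 996.7/21.33 = 46.72 kN.
Moment equilibrium about 1: M_1 = Σ(load moments about 1) − R_2·L = 202.7 − 46.72×4 = 15.79 kN·m.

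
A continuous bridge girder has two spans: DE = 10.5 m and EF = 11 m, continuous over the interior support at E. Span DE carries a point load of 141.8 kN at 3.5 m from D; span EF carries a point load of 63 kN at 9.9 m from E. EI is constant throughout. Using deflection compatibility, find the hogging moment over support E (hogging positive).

Insert a hinge at E; M_E is the redundant, and each span becomes simply supported.
End slopes at the hinge E, treating each span as simply supported:
  span DE: point load 141.8 at a = 3.5: Pab(L + a)/(6LEI) = 772/EI
  span EF: point load 63 at a = 9.9: Pab(L + b)/(6LEI) = 125.8/EI
  relative rotation θ_0 = (772 + 125.8)/EI = 897.8/EI
A unit hogging moment at E produces rotation L₁/(3EI) + L₂/(3EI) = 7.167/EI.
Compatibility: M_E·(L₁+L₂)/(3EI) = θ_0, giving M_E = 125.3 kN·m (hogging).

M_E = 125.3 kN·m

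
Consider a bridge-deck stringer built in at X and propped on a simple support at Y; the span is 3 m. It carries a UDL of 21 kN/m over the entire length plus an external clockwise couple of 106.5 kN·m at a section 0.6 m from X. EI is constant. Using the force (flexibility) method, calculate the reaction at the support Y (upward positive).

R_Y = 42.8 kN

Release the roller at Y. Primary structure: cantilever fixed at X.
Deflection at Y on the released cantilever, summing each load's contribution:
  UDL 21: wL⁴/(8EI) = 212.6/EI
  clockwise couple 106.5 at a = 0.6: M₀a(2L − a)/(2EI) = 172.5/EI
  δ_0 = 385.2/EI
Tip deflection under a unit load at Y: L³/(3EI) = 9/EI.
Compatibility at Y: δ_0 − R_Y·δ_{YY} = 0, so R_Y = 385.2/9 = 42.8 kN.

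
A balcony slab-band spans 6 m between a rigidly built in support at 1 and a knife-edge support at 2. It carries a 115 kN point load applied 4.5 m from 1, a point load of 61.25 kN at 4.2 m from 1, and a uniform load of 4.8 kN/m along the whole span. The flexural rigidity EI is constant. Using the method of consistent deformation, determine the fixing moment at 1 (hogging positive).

Choose R_2 as the redundant. The primary structure is the cantilever fixed at 1.
Downward deflection at the released point 2 due to the loads:
  point load 115 at a = 4.5: Pa²(3L − a)/(6EI) = 5240/EI
  point load 61.25 at a = 4.2: Pa²(3L − a)/(6EI) = 2485/EI
  UDL 4.8: wL⁴/(8EI) = 777.6/EI
  δ_0 = 8502/EI
Tip deflection under a unit load at 2: L³/(3EI) = 72/EI.
The prop prevents deflection at 2: R_2 = δ_0/δ_{22} = 8502/72 = 118.1 kN.
Moment equilibrium about 1: M_1 = Σ(load moments about 1) − R_2·L = 861.1 − 118.1×6 = 152.6 kN·m.

M_1 = 152.6 kN·m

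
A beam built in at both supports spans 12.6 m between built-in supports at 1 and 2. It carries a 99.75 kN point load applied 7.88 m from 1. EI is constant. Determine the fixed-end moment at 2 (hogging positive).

Take the two fixed-end moments M_1, M_2 as redundants; the released structure is the simple span 12.
Simple-span end rotations at 1 and 2 under the given loads:
  at 1: point load 99.75 at a = 7.88: Pab(L + b)/(6LEI) = 850/EI
  at 2: point load 99.75 at a = 7.88: Pab(L + a)/(6LEI) = 1005/EI
  θ_10 = 850/EI,  θ_20 = 1005/EI
Flexibility coefficients: a unit moment at one end gives L/(3EI) there and L/(6EI) at the far end, so f₁₁ = f₂₂ = 4.2/EI and f₁₂ = f₂₁ = 2.1/EI.
Compatibility — zero rotation at each built-in end:
  4.2 M_1 + 2.1 M_2 = 850
  2.1 M_1 + 4.2 M_2 = 1005
Solving the pair gives M_1 = 110.3 kN·m and M_2 = 184.1 kN·m (hogging).

M_2 = 184.1 kN·m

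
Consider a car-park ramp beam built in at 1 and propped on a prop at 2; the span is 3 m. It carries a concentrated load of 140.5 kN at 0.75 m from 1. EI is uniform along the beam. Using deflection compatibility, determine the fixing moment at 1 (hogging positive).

Remove the prop at 2; the released (primary) structure is a cantilever built in at 1.
Downward deflection at the released point 2 due to the loads:
  point load 140.5 at a = 0.75: Pa²(3L − a)/(6EI) = 108.7/EI
Flexibility coefficient — unit upward force at 2: δ_{22} = L³/(3EI) = 9/EI.
The prop prevents deflection at 2: R_2 = δ_0/δ_{22} = 108.7/9 = 12.07 kN.
Moment equilibrium about 1: M_1 = Σ(load moments about 1) − R_2·L = 105.4 − 12.07×3 = 69.15 kN·m.

M_1 = 69.15 kN·m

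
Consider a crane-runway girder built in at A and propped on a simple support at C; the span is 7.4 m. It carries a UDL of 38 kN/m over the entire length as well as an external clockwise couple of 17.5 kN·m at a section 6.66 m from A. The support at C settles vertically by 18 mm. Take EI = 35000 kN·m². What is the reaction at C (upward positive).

Remove the prop at C; the released (primary) structure is a cantilever built in at A.
Free-end deflection of the primary structure under the applied loading (downward +):
  UDL 38: wL⁴/(8EI) = 14244/EI
  clockwise couple 17.5 at a = 6.66: M₀a(2L − a)/(2EI) = 474.4/EI
  δ_0 = 14718/EI
Tip deflection under a unit load at C: L³/(3EI) = 135.1/EI.
With EI = 35000 kN·m²: δ_0 = 0.42051 m and δ_{CC} = 0.003859 m/kN.
Compatibility — the beam at C must follow the support down by 0.018 m: δ_0 − R_C·δ_{CC} = 0.018, so R_C = (0.42051 − 0.018)/0.003859 = 104.3 kN.

R_C = 104.3 kN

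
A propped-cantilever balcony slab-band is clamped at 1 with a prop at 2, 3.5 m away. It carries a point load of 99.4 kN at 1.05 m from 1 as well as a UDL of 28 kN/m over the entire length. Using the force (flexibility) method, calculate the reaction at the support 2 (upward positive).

Choose R_2 as the redundant. The primary structure is the cantilever fixed at 1.
Primary-structure tip deflection at 2 by superposition:
  point load 99.4 at a = 1.05: Pa²(3L − a)/(6EI) = 172.6/EI
  UDL 28: wL⁴/(8EI) = 525.2/EI
  δ_0 = 697.8/EI
Tip deflection under a unit load at 2: L³/(3EI) = 14.29/EI.
Compatibility at 2: δ_0 − R_2·δ_{22} = 0, so R_2 = 697.8/14.29 = 48.83 kN.

R_2 = 48.83 kN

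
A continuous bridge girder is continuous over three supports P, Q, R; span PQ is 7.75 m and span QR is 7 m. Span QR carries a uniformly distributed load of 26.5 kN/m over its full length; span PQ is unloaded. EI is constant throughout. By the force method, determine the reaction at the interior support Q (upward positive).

Take M_Q as the redundant. Released structure: two simple spans PQ and QR with a hinge at Q.
Rotations at Q on the released spans (each span's end-slope, ×1/EI):
  span QR: UDL 26.5: wL³/(24EI) = 378.7/EI
  relative rotation θ_0 = (0 + 378.7)/EI = 378.7/EI
A unit hogging moment at Q produces rotation L₁/(3EI) + L₂/(3EI) = 4.917/EI.
Slope continuity at Q: θ_0 = M_Q·4.917/EI, so M_Q = 378.7/4.917 = 77.03 kN·m (hogging).
Span PQ, ΣM about P with M_Q applied at Q: R_Q^{PQ}·7.75 = 0 + 77.03, so R_Q^{PQ} = 9.939 kN and R_P = 0 − 9.939 = -9.939 kN.
Span QR, ΣM about R: R_Q^{QR}·7 = 649.2 + 77.03, so R_Q^{QR} = 103.8 kN and R_R = 185.5 − 103.8 = 81.75 kN.
R_Q = 9.939 + 103.8 = 113.7 kN.

R_Q = 113.7 kN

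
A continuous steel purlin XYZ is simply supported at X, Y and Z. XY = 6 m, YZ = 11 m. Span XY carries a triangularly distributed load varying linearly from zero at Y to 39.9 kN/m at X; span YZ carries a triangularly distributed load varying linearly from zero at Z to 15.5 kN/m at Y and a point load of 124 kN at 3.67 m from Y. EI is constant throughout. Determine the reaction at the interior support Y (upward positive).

Take M_Y as the redundant. Released structure: two simple spans XY and YZ with a hinge at Y.
Rotations at Y on the released spans (each span's end-slope, ×1/EI):
  span XY: triangular load, peak 39.9: 7w₀L³/(360EI) = 167.6/EI
  span YZ: triangular load, peak 15.5: w₀L³/(45EI) = 458.5/EI
  span YZ: point load 124 at a = 3.67: Pab(L + b)/(6LEI) = 926.4/EI
  relative rotation θ_0 = (167.6 + 1385)/EI = 1552/EI
A unit hogging moment at Y produces rotation L₁/(3EI) + L₂/(3EI) = 5.667/EI.
Compatibility: M_Y·(L₁+L₂)/(3EI) = θ_0, giving M_Y = 274 kN·m (hogging).
Span XY, ΣM about X with M_Y applied at Y: R_Y^{XY}·6 = 239.4 + 274, so R_Y^{XY} = 85.56 kN and R_X = 119.7 − 85.56 = 34.14 kN.
Span YZ, ΣM about Z: R_Y^{YZ}·11 = 1534 + 274, so R_Y^{YZ} = 164.4 kN and R_Z = 209.2 − 164.4 = 44.88 kN.
R_Y = 85.56 + 164.4 = 249.9 kN.

R_Y = 249.9 kN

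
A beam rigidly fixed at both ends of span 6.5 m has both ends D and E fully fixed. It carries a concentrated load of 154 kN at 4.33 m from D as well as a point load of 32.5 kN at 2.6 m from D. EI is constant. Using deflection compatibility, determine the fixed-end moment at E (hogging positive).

Release both end moments; the primary structure is a simply-supported span DE with redundants M_D and M_E.
End rotations of the released simple span under the applied load (×1/EI):
  at D: point load 154 at a = 4.33: Pab(L + b)/(6LEI) = 321.7/EI
  at E: point load 154 at a = 4.33: Pab(L + a)/(6LEI) = 401.8/EI
  at D: point load 32.5 at a = 2.6: Pab(L + b)/(6LEI) = 87.88/EI
  at E: point load 32.5 at a = 2.6: Pab(L + a)/(6LEI) = 76.89/EI
  θ_D0 = 409.6/EI,  θ_E0 = 478.7/EI
Flexibility coefficients: a unit moment at one end gives L/(3EI) there and L/(6EI) at the far end, so f₁₁ = f₂₂ = 2.167/EI and f₁₂ = f₂₁ = 1.083/EI.
Compatibility — zero rotation at each built-in end:
  2.167 M_D + 1.083 M_E = 409.6
  1.083 M_D + 2.167 M_E = 478.7
Solving the pair gives M_D = 104.7 kN·m and M_E = 168.6 kN·m (hogging).

M_E = 168.6 kN·m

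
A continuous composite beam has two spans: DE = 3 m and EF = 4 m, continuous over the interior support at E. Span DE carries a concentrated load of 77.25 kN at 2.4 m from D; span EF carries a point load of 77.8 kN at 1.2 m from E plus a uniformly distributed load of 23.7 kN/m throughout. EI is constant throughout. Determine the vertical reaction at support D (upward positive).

Take M_E as the redundant. Released structure: two simple spans DE and EF with a hinge at E.
End slopes at the hinge E, treating each span as simply supported:
  span DE: point load 77.25 at a = 2.4: Pab(L + a)/(6LEI) = 33.37/EI
  span EF: point load 77.8 at a = 1.2: Pab(L + b)/(6LEI) = 74.07/EI
  span EF: UDL 23.7: wL³/(24EI) = 63.2/EI
  relative rotation θ_0 = (33.37 + 137.3)/EI = 170.6/EI
A unit hogging moment at E produces rotation L₁/(3EI) + L₂/(3EI) = 2.333/EI.
Slope continuity at E: θ_0 = M_E·2.333/EI, so M_E = 170.6/2.333 = 73.13 kN·m (hogging).
Span DE, ΣM about D with M_E applied at E: R_E^{DE}·3 = 185.4 + 73.13, so R_E^{DE} = 86.18 kN and R_D = 77.25 − 86.18 = -8.927 kN.

R_D = -8.927 kN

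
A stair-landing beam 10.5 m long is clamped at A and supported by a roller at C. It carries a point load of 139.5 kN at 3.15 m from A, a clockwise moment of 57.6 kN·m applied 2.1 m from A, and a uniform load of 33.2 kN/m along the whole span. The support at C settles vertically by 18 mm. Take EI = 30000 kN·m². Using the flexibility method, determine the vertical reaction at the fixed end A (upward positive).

Choose R_C as the redundant. The primary structure is the cantilever fixed at A.
Free-end deflection of the primary structure under the applied loading (downward +):
  point load 139.5 at a = 3.15: Pa²(3L − a)/(6EI) = 6540/EI
  clockwise couple 57.6 at a = 2.1: M₀a(2L − a)/(2EI) = 1143/EI
  UDL 33.2: wL⁴/(8EI) = 50444/EI
  δ_0 = 58127/EI
Tip deflection under a unit load at C: L³/(3EI) = 385.9/EI.
With EI = 30000 kN·m²: δ_0 = 1.9376 m and δ_{CC} = 0.012863 m/kN.
Compatibility — the beam at C must follow the support down by 0.018 m: δ_0 − R_C·δ_{CC} = 0.018, so R_C = (1.9376 − 0.018)/0.012863 = 149.2 kN.
Vertical equilibrium: R_A = ΣP − R_C = 488.1 − 149.2 = 338.9 kN.

R_A = 338.9 kN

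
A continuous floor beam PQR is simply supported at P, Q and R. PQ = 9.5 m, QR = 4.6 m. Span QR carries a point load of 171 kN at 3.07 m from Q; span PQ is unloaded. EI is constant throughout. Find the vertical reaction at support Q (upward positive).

R_Q = 69.12 kN

Release continuity at Q by inserting a hinge; the redundant is the internal moment M_Q. The primary structure is two simply-supported spans PQ and QR.
Rotations at Q on the released spans (each span's end-slope, ×1/EI):
  span QR: point load 171 at a = 3.07: Pab(L + b)/(6LEI) = 178.4/EI
  relative rotation θ_0 = (0 + 178.4)/EI = 178.4/EI
A unit hogging moment at Q produces rotation L₁/(3EI) + L₂/(3EI) = 4.7/EI.
Slope continuity at Q: θ_0 = M_Q·4.7/EI, so M_Q = 178.4/4.7 = 37.96 kN·m (hogging).
Span PQ, ΣM about P with M_Q applied at Q: R_Q^{PQ}·9.5 = 0 + 37.96, so R_Q^{PQ} = 3.995 kN and R_P = 0 − 3.995 = -3.995 kN.
Span QR, ΣM about R: R_Q^{QR}·4.6 = 261.6 + 37.96, so R_Q^{QR} = 65.13 kN and R_R = 171 − 65.13 = 105.9 kN.
R_Q = 3.995 + 65.13 = 69.12 kN.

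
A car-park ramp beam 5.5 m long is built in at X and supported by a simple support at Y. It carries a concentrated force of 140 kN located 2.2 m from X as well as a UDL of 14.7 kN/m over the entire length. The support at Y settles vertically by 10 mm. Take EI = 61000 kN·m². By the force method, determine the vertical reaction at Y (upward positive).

R_Y = 48.44 kN

Remove the prop at Y; the released (primary) structure is a cantilever built in at X.
Primary-structure tip deflection at Y by superposition:
  point load 140 at a = 2.2: Pa²(3L − a)/(6EI) = 1615/EI
  UDL 14.7: wL⁴/(8EI) = 1681/EI
  δ_0 = 3296/EI
Flexibility coefficient — unit upward force at Y: δ_{YY} = L³/(3EI) = 55.46/EI.
With EI = 61000 kN·m²: δ_0 = 0.054039 m and δ_{YY} = 0.000909 m/kN.
Compatibility — the beam at Y must follow the support down by 0.01 m: δ_0 − R_Y·δ_{YY} = 0.01, so R_Y = (0.054039 − 0.01)/0.000909 = 48.44 kN.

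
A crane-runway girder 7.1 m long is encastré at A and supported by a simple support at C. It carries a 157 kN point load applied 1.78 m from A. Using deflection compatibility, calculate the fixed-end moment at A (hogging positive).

Choose R_C as the redundant. The primary structure is the cantilever fixed at A.
Downward deflection at the released point C due to the loads:
  point load 157 at a = 1.78: Pa²(3L − a)/(6EI) = 1618/EI
Flexibility coefficient — unit upward force at C: δ_{CC} = L³/(3EI) = 119.3/EI.
Compatibility at C: δ_0 − R_C·δ_{CC} = 0, so R_C = 1618/119.3 = 13.56 kN.
Moment equilibrium about A: M_A = Σ(load moments about A) − R_C·L = 279.5 − 13.56×7.1 = 183.1 kN·m.

M_A = 183.1 kN·m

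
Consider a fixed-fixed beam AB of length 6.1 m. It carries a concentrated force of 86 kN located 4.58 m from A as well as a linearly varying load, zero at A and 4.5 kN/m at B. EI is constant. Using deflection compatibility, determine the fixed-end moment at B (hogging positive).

M_B = 82.06 kN·m

Release both end moments; the primary structure is a simply-supported span AB with redundants M_A and M_B.
On the primary (simply-supported) span, the end slopes from the loading are:
  at A: point load 86 at a = 4.58: Pab(L + b)/(6LEI) = 124.6/EI
  at B: point load 86 at a = 4.58: Pab(L + a)/(6LEI) = 174.7/EI
  at A: triangular load, peak 4.5: 7w₀L³/(360EI) = 19.86/EI
  at B: triangular load, peak 4.5: w₀L³/(45EI) = 22.7/EI
  θ_A0 = 144.5/EI,  θ_B0 = 197.4/EI
Flexibility coefficients: a unit moment at one end gives L/(3EI) there and L/(6EI) at the far end, so f₁₁ = f₂₂ = 2.033/EI and f₁₂ = f₂₁ = 1.017/EI.
Compatibility — zero rotation at each built-in end:
  2.033 M_A + 1.017 M_B = 144.5
  1.017 M_A + 2.033 M_B = 197.4
Solving the pair gives M_A = 30.04 kN·m and M_B = 82.06 kN·m (hogging).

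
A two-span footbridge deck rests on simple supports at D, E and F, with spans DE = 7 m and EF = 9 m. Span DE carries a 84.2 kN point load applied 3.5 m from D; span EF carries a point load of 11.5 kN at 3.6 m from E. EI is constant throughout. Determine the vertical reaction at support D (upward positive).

Release continuity at E by inserting a hinge; the redundant is the internal moment M_E. The primary structure is two simply-supported spans DE and EF.
End slopes at the hinge E, treating each span as simply supported:
  span DE: point load 84.2 at a = 3.5: Pab(L + a)/(6LEI) = 257.9/EI
  span EF: point load 11.5 at a = 3.6: Pab(L + b)/(6LEI) = 59.62/EI
  relative rotation θ_0 = (257.9 + 59.62)/EI = 317.5/EI
A unit hogging moment at E produces rotation L₁/(3EI) + L₂/(3EI) = 5.333/EI.
Compatibility: M_E·(L₁+L₂)/(3EI) = θ_0, giving M_E = 59.53 kN·m (hogging).
Span DE, ΣM about D with M_E applied at E: R_E^{DE}·7 = 294.7 + 59.53, so R_E^{DE} = 50.6 kN and R_D = 84.2 − 50.6 = 33.6 kN.

R_D = 33.6 kN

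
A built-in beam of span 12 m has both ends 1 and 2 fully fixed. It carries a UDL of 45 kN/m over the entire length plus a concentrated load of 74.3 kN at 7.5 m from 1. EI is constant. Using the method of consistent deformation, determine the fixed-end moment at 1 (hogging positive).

M_1 = 618.4 kN·m

Release both end moments; the primary structure is a simply-supported span 12 with redundants M_1 and M_2.
Simple-span end rotations at 1 and 2 under the given loads:
  at 1: UDL 45: wL³/(24EI) = 3240/EI
  at 2: UDL 45: wL³/(24EI) = 3240/EI
  at 1: point load 74.3 at a = 7.5: Pab(L + b)/(6LEI) = 574.7/EI
  at 2: point load 74.3 at a = 7.5: Pab(L + a)/(6LEI) = 679.1/EI
  θ_10 = 3815/EI,  θ_20 = 3919/EI
Flexibility coefficients: a unit moment at one end gives L/(3EI) there and L/(6EI) at the far end, so f₁₁ = f₂₂ = 4/EI and f₁₂ = f₂₁ = 2/EI.
Compatibility — zero rotation at each built-in end:
  4 M_1 + 2 M_2 = 3815
  2 M_1 + 4 M_2 = 3919
Solving the pair gives M_1 = 618.4 kN·m and M_2 = 670.6 kN·m (hogging).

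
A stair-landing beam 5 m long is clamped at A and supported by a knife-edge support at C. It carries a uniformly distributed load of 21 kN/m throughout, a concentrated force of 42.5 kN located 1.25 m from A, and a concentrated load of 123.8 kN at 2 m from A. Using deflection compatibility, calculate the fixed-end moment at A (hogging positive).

M_A = 219.3 kN·m

Release the roller at C. Primary structure: cantilever fixed at A.
Free-end deflection of the primary structure under the applied loading (downward +):
  UDL 21: wL⁴/(8EI) = 1641/EI
  point load 42.5 at a = 1.25: Pa²(3L − a)/(6EI) = 152.2/EI
  point load 123.8 at a = 2: Pa²(3L − a)/(6EI) = 1073/EI
  δ_0 = 2866/EI
Flexibility coefficient — unit upward force at C: δ_{CC} = L³/(3EI) = 41.67/EI.
The prop prevents deflection at C: R_C = δ_0/δ_{CC} = 2866/41.67 = 68.78 kN.
Moment equilibrium about A: M_A = Σ(load moments about A) − R_C·L = 563.2 − 68.78×5 = 219.3 kN·m.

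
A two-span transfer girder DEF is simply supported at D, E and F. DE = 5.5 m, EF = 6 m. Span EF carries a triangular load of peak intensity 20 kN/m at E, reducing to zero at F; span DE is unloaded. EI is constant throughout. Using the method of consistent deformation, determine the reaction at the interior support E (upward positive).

R_E = 48.73 kN

Take M_E as the redundant. Released structure: two simple spans DE and EF with a hinge at E.
End slopes at the hinge E, treating each span as simply supported:
  span EF: triangular load, peak 20: w₀L³/(45EI) = 96/EI
  relative rotation θ_0 = (0 + 96)/EI = 96/EI
A unit hogging moment at E produces rotation L₁/(3EI) + L₂/(3EI) = 3.833/EI.
Compatibility: M_E·(L₁+L₂)/(3EI) = θ_0, giving M_E = 25.04 kN·m (hogging).
Span DE, ΣM about D with M_E applied at E: R_E^{DE}·5.5 = 0 + 25.04, so R_E^{DE} = 4.553 kN and R_D = 0 − 4.553 = -4.553 kN.
Span EF, ΣM about F: R_E^{EF}·6 = 240 + 25.04, so R_E^{EF} = 44.17 kN and R_F = 60 − 44.17 = 15.83 kN.
R_E = 4.553 + 44.17 = 48.73 kN.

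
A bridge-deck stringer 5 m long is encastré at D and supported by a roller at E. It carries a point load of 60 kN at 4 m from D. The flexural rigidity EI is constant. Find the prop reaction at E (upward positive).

Release the roller at E. Primary structure: cantilever fixed at D.
Deflection at E on the released cantilever, summing each load's contribution:
  point load 60 at a = 4: Pa²(3L − a)/(6EI) = 1760/EI
Flexibility coefficient — unit upward force at E: δ_{EE} = L³/(3EI) = 41.67/EI.
The prop prevents deflection at E: R_E = δ_0/δ_{EE} = 1760/41.67 = 42.24 kN.

R_E = 42.24 kN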